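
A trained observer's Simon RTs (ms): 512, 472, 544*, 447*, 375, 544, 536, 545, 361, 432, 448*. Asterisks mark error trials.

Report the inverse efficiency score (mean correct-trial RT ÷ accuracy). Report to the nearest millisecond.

649 ms

Correct trials (n=8): 512, 472, 375, 544, 536, 545, 361, 432
Mean correct RT = 3777/8 = 472.1250 ms
Proportion correct = 8/11
IES = 472.1250 / (8/11) = 649.172 ms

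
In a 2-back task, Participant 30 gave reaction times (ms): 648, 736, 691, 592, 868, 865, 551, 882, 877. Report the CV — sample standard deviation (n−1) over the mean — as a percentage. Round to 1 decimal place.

n = 9, Σ = 6710, M = 745.5556
Σ(x−M)² = 139170.222; s = √(139170.222/8) = 131.8949
CV = 131.8949 / 745.5556 = 0.17691 = 17.691%

17.7%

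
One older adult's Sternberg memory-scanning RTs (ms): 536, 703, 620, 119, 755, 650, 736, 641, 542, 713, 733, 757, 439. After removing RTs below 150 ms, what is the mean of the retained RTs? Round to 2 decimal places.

Excluded: 119
Retained (n=12): Σ = 7825
Mean = 7825/12 = 652.0833

652.08 ms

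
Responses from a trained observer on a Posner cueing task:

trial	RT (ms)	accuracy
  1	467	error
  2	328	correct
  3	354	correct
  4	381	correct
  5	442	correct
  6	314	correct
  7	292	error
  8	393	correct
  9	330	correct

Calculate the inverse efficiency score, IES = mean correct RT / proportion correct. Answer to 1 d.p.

466.9 ms

Correct trials (n=7): 328, 354, 381, 442, 314, 393, 330
Mean correct RT = 2542/7 = 363.1429 ms
Proportion correct = 7/9
IES = 363.1429 / (7/9) = 466.898 ms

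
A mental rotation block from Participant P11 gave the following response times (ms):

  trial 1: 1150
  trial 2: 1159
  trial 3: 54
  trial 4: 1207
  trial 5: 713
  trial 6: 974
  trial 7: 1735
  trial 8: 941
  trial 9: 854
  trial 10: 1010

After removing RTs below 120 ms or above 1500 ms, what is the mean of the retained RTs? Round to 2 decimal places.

Excluded: 54, 1735
Retained (n=8): Σ = 8008
Mean = 8008/8 = 1001.0000

1001.00 ms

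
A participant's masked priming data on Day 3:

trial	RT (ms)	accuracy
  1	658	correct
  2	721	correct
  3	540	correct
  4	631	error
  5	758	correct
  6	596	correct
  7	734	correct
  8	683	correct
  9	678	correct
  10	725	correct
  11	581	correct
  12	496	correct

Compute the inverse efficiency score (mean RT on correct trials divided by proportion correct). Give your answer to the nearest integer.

Correct trials (n=11): 658, 721, 540, 758, 596, 734, 683, 678, 725, 581, 496
Mean correct RT = 7170/11 = 651.8182 ms
Proportion correct = 11/12
IES = 651.8182 / (11/12) = 711.074 ms

711 ms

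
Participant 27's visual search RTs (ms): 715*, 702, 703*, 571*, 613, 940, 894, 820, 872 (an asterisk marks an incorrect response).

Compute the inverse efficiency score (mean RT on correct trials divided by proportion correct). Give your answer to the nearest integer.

1210 ms

Correct trials (n=6): 702, 613, 940, 894, 820, 872
Mean correct RT = 4841/6 = 806.8333 ms
Proportion correct = 6/9
IES = 806.8333 / (6/9) = 1210.250 ms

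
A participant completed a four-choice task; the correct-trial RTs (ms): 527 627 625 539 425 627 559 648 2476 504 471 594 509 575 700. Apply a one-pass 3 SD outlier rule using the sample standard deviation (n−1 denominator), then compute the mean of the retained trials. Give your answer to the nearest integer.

n = 15, ΣRT = 10406, M = 693.733
Σ(x−M)² = 3478128.93; s = √(3478128.93/14) = 498.435
Cutoffs: 693.733 ± 3·498.435 → [-801.6, 2189.0]
Outside: 2476 → excluded.
Retained (n=14): Σ = 7930, mean = 7930/14 = 566.429

566 ms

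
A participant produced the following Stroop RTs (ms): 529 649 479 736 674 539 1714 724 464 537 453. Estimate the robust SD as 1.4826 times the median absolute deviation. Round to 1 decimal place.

127.5 ms

Sorted: 453, 464, 479, 529, 537, 539, 649, 674, 724, 736, 1714 → median = 539
|x − 539| sorted: 0, 2, 10, 60, 75, 86, 110, 135, 185, 197, 1175 → MAD = 86
Robust SD ≈ 1.4826 × 86 = 127.504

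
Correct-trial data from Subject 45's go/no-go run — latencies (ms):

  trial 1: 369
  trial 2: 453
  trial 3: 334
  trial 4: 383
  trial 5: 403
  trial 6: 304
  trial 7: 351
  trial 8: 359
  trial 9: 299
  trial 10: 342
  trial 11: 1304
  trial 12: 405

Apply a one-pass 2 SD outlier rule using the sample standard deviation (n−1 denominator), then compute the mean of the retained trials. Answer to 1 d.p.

363.8 ms

n = 12, ΣRT = 5306, M = 442.167
Σ(x−M)² = 831191.67; s = √(831191.67/11) = 274.887
Cutoffs: 442.167 ± 2·274.887 → [-107.6, 991.9]
Outside: 1304 → excluded.
Retained (n=11): Σ = 4002, mean = 4002/11 = 363.818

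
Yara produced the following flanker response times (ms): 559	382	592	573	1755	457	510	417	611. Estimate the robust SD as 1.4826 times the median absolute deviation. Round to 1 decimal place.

77.1 ms

Sorted: 382, 417, 457, 510, 559, 573, 592, 611, 1755 → median = 559
|x − 559| sorted: 0, 14, 33, 49, 52, 102, 142, 177, 1196 → MAD = 52
Robust SD ≈ 1.4826 × 52 = 77.095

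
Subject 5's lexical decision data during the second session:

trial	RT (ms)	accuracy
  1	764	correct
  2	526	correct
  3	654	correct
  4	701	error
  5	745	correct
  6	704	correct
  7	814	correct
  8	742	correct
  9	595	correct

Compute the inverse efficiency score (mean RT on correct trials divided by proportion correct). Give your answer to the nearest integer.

Correct trials (n=8): 764, 526, 654, 745, 704, 814, 742, 595
Mean correct RT = 5544/8 = 693.0000 ms
Proportion correct = 8/9
IES = 693.0000 / (8/9) = 779.625 ms

780 ms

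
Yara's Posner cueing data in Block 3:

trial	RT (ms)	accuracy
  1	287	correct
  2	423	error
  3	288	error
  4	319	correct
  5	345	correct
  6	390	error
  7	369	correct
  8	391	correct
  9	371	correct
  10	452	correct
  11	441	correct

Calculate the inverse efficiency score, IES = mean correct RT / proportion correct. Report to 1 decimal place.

511.3 ms

Correct trials (n=8): 287, 319, 345, 369, 391, 371, 452, 441
Mean correct RT = 2975/8 = 371.8750 ms
Proportion correct = 8/11
IES = 371.8750 / (8/11) = 511.328 ms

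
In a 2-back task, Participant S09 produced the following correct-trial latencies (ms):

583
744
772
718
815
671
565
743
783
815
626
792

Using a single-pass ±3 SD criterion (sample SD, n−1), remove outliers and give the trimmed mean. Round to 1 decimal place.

718.9 ms

n = 12, ΣRT = 8627, M = 718.917
Σ(x−M)² = 85032.92; s = √(85032.92/11) = 87.922
Cutoffs: 718.917 ± 3·87.922 → [455.2, 982.7]
No RTs fall outside the cutoffs; all 12 retained. Mean = 8627/12 = 718.917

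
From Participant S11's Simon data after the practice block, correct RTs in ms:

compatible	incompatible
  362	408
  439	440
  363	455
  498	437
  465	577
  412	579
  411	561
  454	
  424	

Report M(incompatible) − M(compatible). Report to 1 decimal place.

M(compatible) = 3828/9 = 425.333
M(incompatible) = 3457/7 = 493.857
Difference = 493.857 − 425.333 = 68.524 ms

68.5 ms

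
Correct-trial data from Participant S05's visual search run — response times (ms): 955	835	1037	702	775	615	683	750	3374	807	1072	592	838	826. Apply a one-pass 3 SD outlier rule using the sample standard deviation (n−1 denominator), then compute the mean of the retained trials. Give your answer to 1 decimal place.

806.7 ms

n = 14, ΣRT = 13861, M = 990.071
Σ(x−M)² = 6381174.93; s = √(6381174.93/13) = 700.614
Cutoffs: 990.071 ± 3·700.614 → [-1111.8, 3091.9]
Outside: 3374 → excluded.
Retained (n=13): Σ = 10487, mean = 10487/13 = 806.692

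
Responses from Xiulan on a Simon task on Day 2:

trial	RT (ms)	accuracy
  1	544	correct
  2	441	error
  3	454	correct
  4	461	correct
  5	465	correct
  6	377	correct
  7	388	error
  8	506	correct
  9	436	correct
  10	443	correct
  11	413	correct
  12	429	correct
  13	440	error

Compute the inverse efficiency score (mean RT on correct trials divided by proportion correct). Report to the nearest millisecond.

Correct trials (n=10): 544, 454, 461, 465, 377, 506, 436, 443, 413, 429
Mean correct RT = 4528/10 = 452.8000 ms
Proportion correct = 10/13
IES = 452.8000 / (10/13) = 588.640 ms

589 ms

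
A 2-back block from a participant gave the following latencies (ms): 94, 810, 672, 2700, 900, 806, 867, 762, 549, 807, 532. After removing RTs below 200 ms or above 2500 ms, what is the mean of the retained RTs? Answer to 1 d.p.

Excluded: 94, 2700
Retained (n=9): Σ = 6705
Mean = 6705/9 = 745.0000

745.0 ms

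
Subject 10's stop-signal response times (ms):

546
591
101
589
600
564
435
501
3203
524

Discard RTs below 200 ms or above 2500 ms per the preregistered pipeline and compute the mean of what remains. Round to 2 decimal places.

Excluded: 101, 3203
Retained (n=8): Σ = 4350
Mean = 4350/8 = 543.7500

543.75 ms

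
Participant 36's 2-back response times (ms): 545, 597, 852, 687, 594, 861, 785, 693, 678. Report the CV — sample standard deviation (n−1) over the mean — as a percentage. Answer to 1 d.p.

n = 9, Σ = 6292, M = 699.1111
Σ(x−M)² = 102814.889; s = √(102814.889/8) = 113.3660
CV = 113.3660 / 699.1111 = 0.16216 = 16.216%

16.2%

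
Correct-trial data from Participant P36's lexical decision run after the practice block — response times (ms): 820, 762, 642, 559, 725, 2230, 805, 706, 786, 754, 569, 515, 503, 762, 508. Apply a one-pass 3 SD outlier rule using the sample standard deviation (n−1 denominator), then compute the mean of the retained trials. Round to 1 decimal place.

672.6 ms

n = 15, ΣRT = 11646, M = 776.400
Σ(x−M)² = 2447735.60; s = √(2447735.60/14) = 418.137
Cutoffs: 776.400 ± 3·418.137 → [-478.0, 2030.8]
Outside: 2230 → excluded.
Retained (n=14): Σ = 9416, mean = 9416/14 = 672.571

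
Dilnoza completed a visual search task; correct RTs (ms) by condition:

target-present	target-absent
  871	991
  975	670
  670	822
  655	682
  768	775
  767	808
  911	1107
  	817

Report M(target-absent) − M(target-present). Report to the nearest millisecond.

M(target-present) = 5617/7 = 802.429
M(target-absent) = 6672/8 = 834.000
Difference = 834.000 − 802.429 = 31.571 ms

32 ms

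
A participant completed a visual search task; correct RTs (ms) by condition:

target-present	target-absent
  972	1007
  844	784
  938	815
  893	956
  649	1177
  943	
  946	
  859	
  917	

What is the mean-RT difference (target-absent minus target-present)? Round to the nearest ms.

M(target-present) = 7961/9 = 884.556
M(target-absent) = 4739/5 = 947.800
Difference = 947.800 − 884.556 = 63.244 ms

63 ms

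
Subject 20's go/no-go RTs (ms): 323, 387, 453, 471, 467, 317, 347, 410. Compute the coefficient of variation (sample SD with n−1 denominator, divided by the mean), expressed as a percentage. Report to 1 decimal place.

n = 8, Σ = 3175, M = 396.8750
Σ(x−M)² = 28156.875; s = √(28156.875/7) = 63.4225
CV = 63.4225 / 396.8750 = 0.15980 = 15.980%

16.0%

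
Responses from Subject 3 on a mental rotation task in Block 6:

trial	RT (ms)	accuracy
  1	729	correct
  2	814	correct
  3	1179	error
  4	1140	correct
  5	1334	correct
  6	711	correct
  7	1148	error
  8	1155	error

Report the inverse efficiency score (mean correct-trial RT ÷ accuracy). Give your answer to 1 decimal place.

1513.0 ms

Correct trials (n=5): 729, 814, 1140, 1334, 711
Mean correct RT = 4728/5 = 945.6000 ms
Proportion correct = 5/8
IES = 945.6000 / (5/8) = 1512.960 ms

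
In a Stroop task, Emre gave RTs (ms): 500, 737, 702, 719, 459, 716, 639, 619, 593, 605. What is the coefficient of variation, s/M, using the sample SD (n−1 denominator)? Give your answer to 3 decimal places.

n = 10, Σ = 6289, M = 628.9000
Σ(x−M)² = 80274.900; s = √(80274.900/9) = 94.4428
CV = 94.4428 / 628.9000 = 0.15017

0.150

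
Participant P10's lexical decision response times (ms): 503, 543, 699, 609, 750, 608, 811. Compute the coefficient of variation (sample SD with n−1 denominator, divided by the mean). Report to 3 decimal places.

n = 7, Σ = 4523, M = 646.1429
Σ(x−M)² = 74720.857; s = √(74720.857/6) = 111.5951
CV = 111.5951 / 646.1429 = 0.17271

0.173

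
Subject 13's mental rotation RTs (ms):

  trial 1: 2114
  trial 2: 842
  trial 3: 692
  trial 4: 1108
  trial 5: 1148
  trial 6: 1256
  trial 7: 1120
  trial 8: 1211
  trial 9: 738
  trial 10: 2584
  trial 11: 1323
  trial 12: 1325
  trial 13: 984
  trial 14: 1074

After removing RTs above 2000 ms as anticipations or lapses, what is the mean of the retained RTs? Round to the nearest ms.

1068 ms

Excluded: 2114, 2584
Retained (n=12): Σ = 12821
Mean = 12821/12 = 1068.4167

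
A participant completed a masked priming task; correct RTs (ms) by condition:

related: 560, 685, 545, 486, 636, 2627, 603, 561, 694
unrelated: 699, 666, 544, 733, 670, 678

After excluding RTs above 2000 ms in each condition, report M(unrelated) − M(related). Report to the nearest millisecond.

69 ms

related: exclude 2627
M(related) = 4770/8 = 596.250
M(unrelated) = 3990/6 = 665.000
Difference = 665.000 − 596.250 = 68.750 ms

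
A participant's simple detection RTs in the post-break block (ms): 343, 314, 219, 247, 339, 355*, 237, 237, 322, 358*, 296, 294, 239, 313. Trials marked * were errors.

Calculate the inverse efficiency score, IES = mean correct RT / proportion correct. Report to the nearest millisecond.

331 ms

Correct trials (n=12): 343, 314, 219, 247, 339, 237, 237, 322, 296, 294, 239, 313
Mean correct RT = 3400/12 = 283.3333 ms
Proportion correct = 12/14
IES = 283.3333 / (12/14) = 330.556 ms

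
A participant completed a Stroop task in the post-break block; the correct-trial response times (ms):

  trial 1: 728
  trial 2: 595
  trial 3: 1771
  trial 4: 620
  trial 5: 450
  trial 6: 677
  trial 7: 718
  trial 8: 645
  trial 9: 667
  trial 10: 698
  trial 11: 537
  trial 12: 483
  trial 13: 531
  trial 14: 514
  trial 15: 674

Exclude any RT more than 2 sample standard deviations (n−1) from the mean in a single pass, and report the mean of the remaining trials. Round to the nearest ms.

610 ms

n = 15, ΣRT = 10308, M = 687.200
Σ(x−M)² = 1367754.40; s = √(1367754.40/14) = 312.565
Cutoffs: 687.200 ± 2·312.565 → [62.1, 1312.3]
Outside: 1771 → excluded.
Retained (n=14): Σ = 8537, mean = 8537/14 = 609.786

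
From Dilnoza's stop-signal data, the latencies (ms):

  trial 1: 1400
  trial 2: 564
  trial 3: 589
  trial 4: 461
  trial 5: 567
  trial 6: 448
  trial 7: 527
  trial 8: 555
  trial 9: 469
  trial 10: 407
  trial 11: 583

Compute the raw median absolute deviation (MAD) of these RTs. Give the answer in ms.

Sorted: 407, 448, 461, 469, 527, 555, 564, 567, 583, 589, 1400 → median = 555
|x − 555|: 845, 9, 34, 94, 12, 107, 28, 0, 86, 148, 28
Sorted deviations: 0, 9, 12, 28, 28, 34, 86, 94, 107, 148, 845 → MAD = 34

34 ms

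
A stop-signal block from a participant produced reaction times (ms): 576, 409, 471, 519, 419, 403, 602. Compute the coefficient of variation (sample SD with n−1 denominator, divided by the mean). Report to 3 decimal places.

0.169

n = 7, Σ = 3399, M = 485.5714
Σ(x−M)² = 40175.714; s = √(40175.714/6) = 81.8288
CV = 81.8288 / 485.5714 = 0.16852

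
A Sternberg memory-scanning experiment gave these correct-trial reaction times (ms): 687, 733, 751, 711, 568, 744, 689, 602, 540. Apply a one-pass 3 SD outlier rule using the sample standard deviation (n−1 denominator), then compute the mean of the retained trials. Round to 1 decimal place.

669.4 ms

n = 9, ΣRT = 6025, M = 669.444
Σ(x−M)² = 50262.22; s = √(50262.22/8) = 79.264
Cutoffs: 669.444 ± 3·79.264 → [431.7, 907.2]
No RTs fall outside the cutoffs; all 9 retained. Mean = 6025/9 = 669.444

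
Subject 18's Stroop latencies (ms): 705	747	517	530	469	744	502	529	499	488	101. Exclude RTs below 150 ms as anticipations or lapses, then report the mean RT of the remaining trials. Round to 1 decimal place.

Excluded: 101
Retained (n=10): Σ = 5730
Mean = 5730/10 = 573.0000

573.0 ms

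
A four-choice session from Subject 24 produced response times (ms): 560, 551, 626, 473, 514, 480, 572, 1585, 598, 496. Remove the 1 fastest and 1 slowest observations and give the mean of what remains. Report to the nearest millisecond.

Sorted: 473, 480, 496, 514, 551, 560, 572, 598, 626, 1585
Drop lowest 1 (473) and highest 1 (1585)
Remaining (n=8): Σ = 4397, mean = 4397/8 = 549.625

550 ms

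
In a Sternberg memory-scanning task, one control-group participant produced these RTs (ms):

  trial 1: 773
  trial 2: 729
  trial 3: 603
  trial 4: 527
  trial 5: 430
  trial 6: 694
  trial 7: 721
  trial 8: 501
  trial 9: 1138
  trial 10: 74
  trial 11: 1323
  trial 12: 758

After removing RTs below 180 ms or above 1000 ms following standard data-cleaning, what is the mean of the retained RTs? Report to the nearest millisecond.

637 ms

Excluded: 74, 1138, 1323
Retained (n=9): Σ = 5736
Mean = 5736/9 = 637.3333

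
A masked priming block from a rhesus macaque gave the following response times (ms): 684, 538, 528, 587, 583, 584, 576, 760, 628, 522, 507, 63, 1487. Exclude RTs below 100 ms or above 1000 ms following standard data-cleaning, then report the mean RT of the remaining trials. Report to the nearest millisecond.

591 ms

Excluded: 63, 1487
Retained (n=11): Σ = 6497
Mean = 6497/11 = 590.6364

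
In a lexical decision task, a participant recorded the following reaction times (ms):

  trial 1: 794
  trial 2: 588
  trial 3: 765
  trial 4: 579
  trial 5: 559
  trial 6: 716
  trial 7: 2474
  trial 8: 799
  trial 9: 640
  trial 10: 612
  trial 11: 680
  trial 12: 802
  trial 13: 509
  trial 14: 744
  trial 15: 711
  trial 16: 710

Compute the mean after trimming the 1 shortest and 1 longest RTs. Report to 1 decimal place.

692.8 ms

Sorted: 509, 559, 579, 588, 612, 640, 680, 710, 711, 716, 744, 765, 794, 799, 802, 2474
Drop lowest 1 (509) and highest 1 (2474)
Remaining (n=14): Σ = 9699, mean = 9699/14 = 692.786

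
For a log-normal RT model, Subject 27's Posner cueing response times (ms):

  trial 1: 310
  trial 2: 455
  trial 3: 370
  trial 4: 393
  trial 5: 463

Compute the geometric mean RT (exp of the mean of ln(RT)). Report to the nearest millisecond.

ln(RT): 5.7366, 6.1203, 5.9135, 5.9738, 6.1377
Mean ln(RT) = 29.8819/5 = 5.97638
Geometric mean = exp(5.97638) = 394.01 ms

394 ms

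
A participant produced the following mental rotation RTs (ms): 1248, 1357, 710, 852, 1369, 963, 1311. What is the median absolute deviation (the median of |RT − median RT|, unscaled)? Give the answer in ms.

Sorted: 710, 852, 963, 1248, 1311, 1357, 1369 → median = 1248
|x − 1248|: 0, 109, 538, 396, 121, 285, 63
Sorted deviations: 0, 63, 109, 121, 285, 396, 538 → MAD = 121

121 ms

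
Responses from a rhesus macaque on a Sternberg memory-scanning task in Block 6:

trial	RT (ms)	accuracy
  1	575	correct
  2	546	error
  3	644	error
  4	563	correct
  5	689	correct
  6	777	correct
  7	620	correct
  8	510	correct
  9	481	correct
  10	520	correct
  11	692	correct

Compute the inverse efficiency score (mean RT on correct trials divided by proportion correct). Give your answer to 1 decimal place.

Correct trials (n=9): 575, 563, 689, 777, 620, 510, 481, 520, 692
Mean correct RT = 5427/9 = 603.0000 ms
Proportion correct = 9/11
IES = 603.0000 / (9/11) = 737.000 ms

737.0 ms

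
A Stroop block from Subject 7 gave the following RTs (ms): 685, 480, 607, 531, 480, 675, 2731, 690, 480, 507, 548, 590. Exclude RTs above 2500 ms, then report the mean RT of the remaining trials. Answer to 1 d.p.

570.3 ms

Excluded: 2731
Retained (n=11): Σ = 6273
Mean = 6273/11 = 570.2727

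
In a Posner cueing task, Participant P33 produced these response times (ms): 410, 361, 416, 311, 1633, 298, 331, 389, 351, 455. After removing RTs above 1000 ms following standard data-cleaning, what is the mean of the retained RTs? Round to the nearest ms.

369 ms

Excluded: 1633
Retained (n=9): Σ = 3322
Mean = 3322/9 = 369.1111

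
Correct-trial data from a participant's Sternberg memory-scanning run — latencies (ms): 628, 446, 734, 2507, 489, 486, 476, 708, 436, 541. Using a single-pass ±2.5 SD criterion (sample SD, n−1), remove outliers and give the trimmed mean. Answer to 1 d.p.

549.3 ms

n = 10, ΣRT = 7451, M = 745.100
Σ(x−M)² = 3551298.90; s = √(3551298.90/9) = 628.163
Cutoffs: 745.100 ± 2.5·628.163 → [-825.3, 2315.5]
Outside: 2507 → excluded.
Retained (n=9): Σ = 4944, mean = 4944/9 = 549.333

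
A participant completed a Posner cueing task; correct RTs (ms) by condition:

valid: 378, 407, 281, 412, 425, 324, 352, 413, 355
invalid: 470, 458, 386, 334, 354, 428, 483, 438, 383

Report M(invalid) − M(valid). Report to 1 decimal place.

43.0 ms

M(valid) = 3347/9 = 371.889
M(invalid) = 3734/9 = 414.889
Difference = 414.889 − 371.889 = 43.000 ms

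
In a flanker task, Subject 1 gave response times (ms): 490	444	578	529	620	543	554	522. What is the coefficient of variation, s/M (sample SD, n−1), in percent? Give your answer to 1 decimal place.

n = 8, Σ = 4280, M = 535.0000
Σ(x−M)² = 20010.000; s = √(20010.000/7) = 53.4656
CV = 53.4656 / 535.0000 = 0.09994 = 9.994%

10.0%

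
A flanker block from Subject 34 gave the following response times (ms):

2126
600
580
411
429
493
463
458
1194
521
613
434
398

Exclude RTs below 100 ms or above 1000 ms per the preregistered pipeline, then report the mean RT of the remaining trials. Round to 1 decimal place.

490.9 ms

Excluded: 1194, 2126
Retained (n=11): Σ = 5400
Mean = 5400/11 = 490.9091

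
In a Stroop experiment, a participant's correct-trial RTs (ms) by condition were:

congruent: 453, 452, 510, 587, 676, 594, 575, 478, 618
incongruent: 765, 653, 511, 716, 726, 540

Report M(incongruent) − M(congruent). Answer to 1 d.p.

102.6 ms

M(congruent) = 4943/9 = 549.222
M(incongruent) = 3911/6 = 651.833
Difference = 651.833 − 549.222 = 102.611 ms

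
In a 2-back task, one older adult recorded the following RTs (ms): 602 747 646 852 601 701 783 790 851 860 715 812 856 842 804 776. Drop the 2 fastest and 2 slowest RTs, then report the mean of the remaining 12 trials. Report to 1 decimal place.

Sorted: 601, 602, 646, 701, 715, 747, 776, 783, 790, 804, 812, 842, 851, 852, 856, 860
Drop lowest 2 (601, 602) and highest 2 (856, 860)
Remaining (n=12): Σ = 9319, mean = 9319/12 = 776.583

776.6 ms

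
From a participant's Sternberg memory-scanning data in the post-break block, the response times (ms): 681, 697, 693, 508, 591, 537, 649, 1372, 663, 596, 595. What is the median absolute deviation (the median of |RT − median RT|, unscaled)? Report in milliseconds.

Sorted: 508, 537, 591, 595, 596, 649, 663, 681, 693, 697, 1372 → median = 649
|x − 649|: 32, 48, 44, 141, 58, 112, 0, 723, 14, 53, 54
Sorted deviations: 0, 14, 32, 44, 48, 53, 54, 58, 112, 141, 723 → MAD = 53

53 ms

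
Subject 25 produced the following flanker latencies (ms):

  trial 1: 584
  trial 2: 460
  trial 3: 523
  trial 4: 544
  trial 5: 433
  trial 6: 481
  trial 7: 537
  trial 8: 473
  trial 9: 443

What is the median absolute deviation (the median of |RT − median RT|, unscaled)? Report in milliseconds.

Sorted: 433, 443, 460, 473, 481, 523, 537, 544, 584 → median = 481
|x − 481|: 103, 21, 42, 63, 48, 0, 56, 8, 38
Sorted deviations: 0, 8, 21, 38, 42, 48, 56, 63, 103 → MAD = 42

42 ms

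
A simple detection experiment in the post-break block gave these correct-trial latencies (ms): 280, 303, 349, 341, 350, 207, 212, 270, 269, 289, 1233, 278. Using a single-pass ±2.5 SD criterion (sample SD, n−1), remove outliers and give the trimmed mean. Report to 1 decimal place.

n = 12, ΣRT = 4381, M = 365.083
Σ(x−M)² = 845508.92; s = √(845508.92/11) = 277.244
Cutoffs: 365.083 ± 2.5·277.244 → [-328.0, 1058.2]
Outside: 1233 → excluded.
Retained (n=11): Σ = 3148, mean = 3148/11 = 286.182

286.2 ms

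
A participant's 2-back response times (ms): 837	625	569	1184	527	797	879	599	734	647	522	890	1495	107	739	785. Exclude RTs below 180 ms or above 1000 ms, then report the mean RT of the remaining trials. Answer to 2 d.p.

703.85 ms

Excluded: 107, 1184, 1495
Retained (n=13): Σ = 9150
Mean = 9150/13 = 703.8462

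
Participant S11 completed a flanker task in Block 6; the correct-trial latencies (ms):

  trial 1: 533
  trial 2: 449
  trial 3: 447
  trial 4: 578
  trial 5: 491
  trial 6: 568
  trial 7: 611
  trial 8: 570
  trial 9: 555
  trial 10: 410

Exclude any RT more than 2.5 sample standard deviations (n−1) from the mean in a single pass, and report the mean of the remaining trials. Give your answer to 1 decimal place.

521.2 ms

n = 10, ΣRT = 5212, M = 521.200
Σ(x−M)² = 41139.60; s = √(41139.60/9) = 67.610
Cutoffs: 521.200 ± 2.5·67.610 → [352.2, 690.2]
No RTs fall outside the cutoffs; all 10 retained. Mean = 5212/10 = 521.200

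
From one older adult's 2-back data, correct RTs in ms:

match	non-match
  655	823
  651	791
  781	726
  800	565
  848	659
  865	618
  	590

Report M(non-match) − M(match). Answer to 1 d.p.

-85.0 ms

M(match) = 4600/6 = 766.667
M(non-match) = 4772/7 = 681.714
Difference = 681.714 − 766.667 = -84.952 ms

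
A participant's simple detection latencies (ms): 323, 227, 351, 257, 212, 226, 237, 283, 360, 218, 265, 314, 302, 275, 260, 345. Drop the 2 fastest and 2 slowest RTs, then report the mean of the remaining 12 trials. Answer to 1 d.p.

276.2 ms

Sorted: 212, 218, 226, 227, 237, 257, 260, 265, 275, 283, 302, 314, 323, 345, 351, 360
Drop lowest 2 (212, 218) and highest 2 (351, 360)
Remaining (n=12): Σ = 3314, mean = 3314/12 = 276.167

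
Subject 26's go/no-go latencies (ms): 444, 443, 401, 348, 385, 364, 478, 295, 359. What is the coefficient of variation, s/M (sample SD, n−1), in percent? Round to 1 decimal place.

14.6%

n = 9, Σ = 3517, M = 390.7778
Σ(x−M)² = 26035.556; s = √(26035.556/8) = 57.0477
CV = 57.0477 / 390.7778 = 0.14599 = 14.599%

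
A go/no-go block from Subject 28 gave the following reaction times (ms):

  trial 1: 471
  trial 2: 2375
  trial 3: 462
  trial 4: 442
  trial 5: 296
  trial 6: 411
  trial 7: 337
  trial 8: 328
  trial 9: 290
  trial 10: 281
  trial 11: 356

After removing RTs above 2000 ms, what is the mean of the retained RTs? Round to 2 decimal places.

Excluded: 2375
Retained (n=10): Σ = 3674
Mean = 3674/10 = 367.4000

367.40 ms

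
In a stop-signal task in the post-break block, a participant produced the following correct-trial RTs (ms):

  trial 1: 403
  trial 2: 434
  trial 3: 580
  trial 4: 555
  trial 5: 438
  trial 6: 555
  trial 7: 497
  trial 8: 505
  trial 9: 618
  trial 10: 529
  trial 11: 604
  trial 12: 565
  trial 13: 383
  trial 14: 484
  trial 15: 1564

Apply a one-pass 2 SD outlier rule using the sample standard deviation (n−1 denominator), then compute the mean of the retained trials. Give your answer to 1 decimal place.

510.7 ms

n = 15, ΣRT = 8714, M = 580.933
Σ(x−M)² = 1107686.93; s = √(1107686.93/14) = 281.284
Cutoffs: 580.933 ± 2·281.284 → [18.4, 1143.5]
Outside: 1564 → excluded.
Retained (n=14): Σ = 7150, mean = 7150/14 = 510.714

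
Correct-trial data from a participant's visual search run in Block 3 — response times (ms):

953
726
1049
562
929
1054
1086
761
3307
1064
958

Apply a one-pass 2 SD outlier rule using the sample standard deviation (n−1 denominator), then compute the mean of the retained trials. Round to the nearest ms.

n = 11, ΣRT = 12449, M = 1131.727
Σ(x−M)² = 5481240.18; s = √(5481240.18/10) = 740.354
Cutoffs: 1131.727 ± 2·740.354 → [-349.0, 2612.4]
Outside: 3307 → excluded.
Retained (n=10): Σ = 9142, mean = 9142/10 = 914.200

914 ms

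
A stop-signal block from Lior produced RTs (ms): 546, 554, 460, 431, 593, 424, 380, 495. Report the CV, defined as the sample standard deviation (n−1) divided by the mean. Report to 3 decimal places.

0.153

n = 8, Σ = 3883, M = 485.3750
Σ(x−M)² = 38531.875; s = √(38531.875/7) = 74.1927
CV = 74.1927 / 485.3750 = 0.15286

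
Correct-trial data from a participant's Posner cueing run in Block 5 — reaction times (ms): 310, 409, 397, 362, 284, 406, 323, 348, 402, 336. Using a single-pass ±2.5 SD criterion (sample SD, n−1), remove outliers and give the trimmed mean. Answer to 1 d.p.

n = 10, ΣRT = 3577, M = 357.700
Σ(x−M)² = 17966.10; s = √(17966.10/9) = 44.679
Cutoffs: 357.700 ± 2.5·44.679 → [246.0, 469.4]
No RTs fall outside the cutoffs; all 10 retained. Mean = 3577/10 = 357.700

357.7 ms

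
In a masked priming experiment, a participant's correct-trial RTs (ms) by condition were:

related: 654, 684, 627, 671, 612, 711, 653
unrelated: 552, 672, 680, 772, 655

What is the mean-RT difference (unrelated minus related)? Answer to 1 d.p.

M(related) = 4612/7 = 658.857
M(unrelated) = 3331/5 = 666.200
Difference = 666.200 − 658.857 = 7.343 ms

7.3 ms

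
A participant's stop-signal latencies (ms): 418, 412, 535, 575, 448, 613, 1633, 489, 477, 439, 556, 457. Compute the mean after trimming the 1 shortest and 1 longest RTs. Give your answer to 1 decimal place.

Sorted: 412, 418, 439, 448, 457, 477, 489, 535, 556, 575, 613, 1633
Drop lowest 1 (412) and highest 1 (1633)
Remaining (n=10): Σ = 5007, mean = 5007/10 = 500.700

500.7 ms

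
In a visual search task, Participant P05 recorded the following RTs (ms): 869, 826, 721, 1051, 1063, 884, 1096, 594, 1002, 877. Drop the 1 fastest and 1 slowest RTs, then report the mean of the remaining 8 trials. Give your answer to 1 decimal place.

Sorted: 594, 721, 826, 869, 877, 884, 1002, 1051, 1063, 1096
Drop lowest 1 (594) and highest 1 (1096)
Remaining (n=8): Σ = 7293, mean = 7293/8 = 911.625

911.6 ms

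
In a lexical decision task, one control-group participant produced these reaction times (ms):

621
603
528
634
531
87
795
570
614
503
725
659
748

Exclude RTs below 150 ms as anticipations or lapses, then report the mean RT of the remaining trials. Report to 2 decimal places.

627.58 ms

Excluded: 87
Retained (n=12): Σ = 7531
Mean = 7531/12 = 627.5833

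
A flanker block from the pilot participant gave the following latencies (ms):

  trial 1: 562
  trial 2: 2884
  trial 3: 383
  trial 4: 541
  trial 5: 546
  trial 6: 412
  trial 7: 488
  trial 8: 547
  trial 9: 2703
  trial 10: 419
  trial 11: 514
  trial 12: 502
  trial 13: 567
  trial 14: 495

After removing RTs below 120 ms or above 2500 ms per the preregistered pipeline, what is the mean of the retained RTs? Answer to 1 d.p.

Excluded: 2703, 2884
Retained (n=12): Σ = 5976
Mean = 5976/12 = 498.0000

498.0 ms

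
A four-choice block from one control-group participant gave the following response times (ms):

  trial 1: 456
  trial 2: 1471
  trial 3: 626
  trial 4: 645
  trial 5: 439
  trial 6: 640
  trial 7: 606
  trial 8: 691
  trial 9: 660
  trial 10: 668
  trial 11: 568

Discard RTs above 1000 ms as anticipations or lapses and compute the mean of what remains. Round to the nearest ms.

600 ms

Excluded: 1471
Retained (n=10): Σ = 5999
Mean = 5999/10 = 599.9000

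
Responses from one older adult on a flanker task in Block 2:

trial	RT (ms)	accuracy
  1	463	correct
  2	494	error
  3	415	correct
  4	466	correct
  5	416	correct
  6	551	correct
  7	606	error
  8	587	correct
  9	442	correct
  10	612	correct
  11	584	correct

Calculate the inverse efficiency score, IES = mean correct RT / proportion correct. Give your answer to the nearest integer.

616 ms

Correct trials (n=9): 463, 415, 466, 416, 551, 587, 442, 612, 584
Mean correct RT = 4536/9 = 504.0000 ms
Proportion correct = 9/11
IES = 504.0000 / (9/11) = 616.000 ms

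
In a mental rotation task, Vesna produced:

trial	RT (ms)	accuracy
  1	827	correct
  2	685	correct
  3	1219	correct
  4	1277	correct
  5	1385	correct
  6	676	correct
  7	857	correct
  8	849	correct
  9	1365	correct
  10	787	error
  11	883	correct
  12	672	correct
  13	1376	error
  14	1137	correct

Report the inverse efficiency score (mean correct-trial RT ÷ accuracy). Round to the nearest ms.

Correct trials (n=12): 827, 685, 1219, 1277, 1385, 676, 857, 849, 1365, 883, 672, 1137
Mean correct RT = 11832/12 = 986.0000 ms
Proportion correct = 12/14
IES = 986.0000 / (12/14) = 1150.333 ms

1150 ms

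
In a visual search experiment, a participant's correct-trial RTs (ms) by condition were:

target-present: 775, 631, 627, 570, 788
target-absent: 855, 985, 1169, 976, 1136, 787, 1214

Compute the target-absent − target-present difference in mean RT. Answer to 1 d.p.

M(target-present) = 3391/5 = 678.200
M(target-absent) = 7122/7 = 1017.429
Difference = 1017.429 − 678.200 = 339.229 ms

339.2 ms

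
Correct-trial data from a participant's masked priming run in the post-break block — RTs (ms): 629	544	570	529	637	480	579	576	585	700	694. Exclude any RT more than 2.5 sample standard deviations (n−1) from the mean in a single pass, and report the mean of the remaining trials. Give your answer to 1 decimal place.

n = 11, ΣRT = 6523, M = 593.000
Σ(x−M)² = 45226.00; s = √(45226.00/10) = 67.250
Cutoffs: 593.000 ± 2.5·67.250 → [424.9, 761.1]
No RTs fall outside the cutoffs; all 11 retained. Mean = 6523/11 = 593.000

593.0 ms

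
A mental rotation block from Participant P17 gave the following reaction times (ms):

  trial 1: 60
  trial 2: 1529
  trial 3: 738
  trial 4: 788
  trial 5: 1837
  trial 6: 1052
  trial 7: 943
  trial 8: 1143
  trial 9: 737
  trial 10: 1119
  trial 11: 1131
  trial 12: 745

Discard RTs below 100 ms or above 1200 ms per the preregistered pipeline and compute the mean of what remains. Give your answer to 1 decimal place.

Excluded: 60, 1529, 1837
Retained (n=9): Σ = 8396
Mean = 8396/9 = 932.8889

932.9 ms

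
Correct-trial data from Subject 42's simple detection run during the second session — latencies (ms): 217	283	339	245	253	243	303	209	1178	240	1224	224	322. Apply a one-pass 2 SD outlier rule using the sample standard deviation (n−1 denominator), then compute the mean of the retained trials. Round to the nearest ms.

262 ms

n = 13, ΣRT = 5280, M = 406.154
Σ(x−M)² = 1513499.69; s = √(1513499.69/12) = 355.141
Cutoffs: 406.154 ± 2·355.141 → [-304.1, 1116.4]
Outside: 1178, 1224 → excluded.
Retained (n=11): Σ = 2878, mean = 2878/11 = 261.636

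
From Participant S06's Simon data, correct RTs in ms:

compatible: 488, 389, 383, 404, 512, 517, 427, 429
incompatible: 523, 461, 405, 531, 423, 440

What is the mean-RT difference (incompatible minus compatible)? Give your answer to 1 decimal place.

20.2 ms

M(compatible) = 3549/8 = 443.625
M(incompatible) = 2783/6 = 463.833
Difference = 463.833 − 443.625 = 20.208 ms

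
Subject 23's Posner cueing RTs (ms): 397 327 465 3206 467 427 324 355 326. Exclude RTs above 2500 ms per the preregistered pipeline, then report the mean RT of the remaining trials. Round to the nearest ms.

386 ms

Excluded: 3206
Retained (n=8): Σ = 3088
Mean = 3088/8 = 386.0000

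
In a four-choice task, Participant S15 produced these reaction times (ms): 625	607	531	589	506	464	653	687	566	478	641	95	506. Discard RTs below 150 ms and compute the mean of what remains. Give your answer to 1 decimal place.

Excluded: 95
Retained (n=12): Σ = 6853
Mean = 6853/12 = 571.0833

571.1 ms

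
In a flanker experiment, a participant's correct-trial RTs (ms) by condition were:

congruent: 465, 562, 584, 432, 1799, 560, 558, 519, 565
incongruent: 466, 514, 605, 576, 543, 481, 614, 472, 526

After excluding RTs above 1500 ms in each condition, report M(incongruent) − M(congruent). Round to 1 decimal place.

2.4 ms

congruent: exclude 1799
M(congruent) = 4245/8 = 530.625
M(incongruent) = 4797/9 = 533.000
Difference = 533.000 − 530.625 = 2.375 ms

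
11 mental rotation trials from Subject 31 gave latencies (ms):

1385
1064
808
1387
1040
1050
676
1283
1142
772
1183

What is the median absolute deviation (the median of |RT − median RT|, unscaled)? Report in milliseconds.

Sorted: 676, 772, 808, 1040, 1050, 1064, 1142, 1183, 1283, 1385, 1387 → median = 1064
|x − 1064|: 321, 0, 256, 323, 24, 14, 388, 219, 78, 292, 119
Sorted deviations: 0, 14, 24, 78, 119, 219, 256, 292, 321, 323, 388 → MAD = 219

219 ms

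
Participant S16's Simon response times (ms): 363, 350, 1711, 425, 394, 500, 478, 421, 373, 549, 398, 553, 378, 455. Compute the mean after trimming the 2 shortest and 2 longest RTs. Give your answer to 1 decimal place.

437.1 ms

Sorted: 350, 363, 373, 378, 394, 398, 421, 425, 455, 478, 500, 549, 553, 1711
Drop lowest 2 (350, 363) and highest 2 (553, 1711)
Remaining (n=10): Σ = 4371, mean = 4371/10 = 437.100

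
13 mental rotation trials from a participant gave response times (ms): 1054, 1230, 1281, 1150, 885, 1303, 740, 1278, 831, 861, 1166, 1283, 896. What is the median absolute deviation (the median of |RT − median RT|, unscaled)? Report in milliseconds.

133 ms

Sorted: 740, 831, 861, 885, 896, 1054, 1150, 1166, 1230, 1278, 1281, 1283, 1303 → median = 1150
|x − 1150|: 96, 80, 131, 0, 265, 153, 410, 128, 319, 289, 16, 133, 254
Sorted deviations: 0, 16, 80, 96, 128, 131, 133, 153, 254, 265, 289, 319, 410 → MAD = 133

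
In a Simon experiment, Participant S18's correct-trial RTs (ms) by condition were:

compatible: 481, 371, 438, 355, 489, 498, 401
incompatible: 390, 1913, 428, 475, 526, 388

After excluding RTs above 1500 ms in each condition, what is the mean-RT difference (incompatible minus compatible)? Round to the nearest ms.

incompatible: exclude 1913
M(compatible) = 3033/7 = 433.286
M(incompatible) = 2207/5 = 441.400
Difference = 441.400 − 433.286 = 8.114 ms

8 ms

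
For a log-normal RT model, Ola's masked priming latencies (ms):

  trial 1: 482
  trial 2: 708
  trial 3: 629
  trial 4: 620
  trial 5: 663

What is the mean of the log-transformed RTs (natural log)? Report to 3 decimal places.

ln(RT): 6.1779, 6.5624, 6.4441, 6.4297, 6.4968
Σ ln(RT) = 32.1110
Mean = 32.1110/5 = 6.42220

6.422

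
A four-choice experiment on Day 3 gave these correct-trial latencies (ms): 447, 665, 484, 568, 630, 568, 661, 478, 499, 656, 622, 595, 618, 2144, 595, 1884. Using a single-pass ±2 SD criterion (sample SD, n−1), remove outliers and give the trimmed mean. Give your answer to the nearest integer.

578 ms

n = 16, ΣRT = 12114, M = 757.125
Σ(x−M)² = 3714417.75; s = √(3714417.75/15) = 497.622
Cutoffs: 757.125 ± 2·497.622 → [-238.1, 1752.4]
Outside: 1884, 2144 → excluded.
Retained (n=14): Σ = 8086, mean = 8086/14 = 577.571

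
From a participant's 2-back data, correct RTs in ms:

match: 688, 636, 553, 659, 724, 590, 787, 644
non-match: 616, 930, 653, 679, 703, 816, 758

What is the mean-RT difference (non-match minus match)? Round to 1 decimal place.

76.3 ms

M(match) = 5281/8 = 660.125
M(non-match) = 5155/7 = 736.429
Difference = 736.429 − 660.125 = 76.304 ms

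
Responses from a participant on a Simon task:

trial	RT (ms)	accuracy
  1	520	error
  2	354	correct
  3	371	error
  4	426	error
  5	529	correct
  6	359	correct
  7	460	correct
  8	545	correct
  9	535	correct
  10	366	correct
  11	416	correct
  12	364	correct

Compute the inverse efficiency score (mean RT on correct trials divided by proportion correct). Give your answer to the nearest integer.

Correct trials (n=9): 354, 529, 359, 460, 545, 535, 366, 416, 364
Mean correct RT = 3928/9 = 436.4444 ms
Proportion correct = 9/12
IES = 436.4444 / (9/12) = 581.926 ms

582 ms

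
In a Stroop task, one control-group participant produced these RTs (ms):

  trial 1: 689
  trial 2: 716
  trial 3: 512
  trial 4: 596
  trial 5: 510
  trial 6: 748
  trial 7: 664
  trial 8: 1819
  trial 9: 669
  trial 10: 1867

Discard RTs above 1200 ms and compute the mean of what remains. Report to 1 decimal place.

638.0 ms

Excluded: 1819, 1867
Retained (n=8): Σ = 5104
Mean = 5104/8 = 638.0000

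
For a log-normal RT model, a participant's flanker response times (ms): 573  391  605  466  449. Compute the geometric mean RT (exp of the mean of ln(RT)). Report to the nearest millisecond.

ln(RT): 6.3509, 5.9687, 6.4052, 6.1442, 6.1070
Mean ln(RT) = 30.9760/5 = 6.19521
Geometric mean = exp(6.19521) = 490.39 ms

490 ms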